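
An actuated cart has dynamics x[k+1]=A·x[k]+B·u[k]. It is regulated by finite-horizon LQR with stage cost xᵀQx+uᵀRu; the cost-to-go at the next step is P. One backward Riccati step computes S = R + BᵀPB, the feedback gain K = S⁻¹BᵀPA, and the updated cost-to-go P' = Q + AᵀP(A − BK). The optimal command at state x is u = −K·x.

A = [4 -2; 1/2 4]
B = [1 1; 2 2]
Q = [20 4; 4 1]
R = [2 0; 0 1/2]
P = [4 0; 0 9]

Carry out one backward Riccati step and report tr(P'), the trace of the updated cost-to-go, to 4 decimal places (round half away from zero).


130.3936

BᵀP = [4.0000 18.0000; 4.0000 18.0000]
S = R + BᵀPB = [2 0; 0 1/2] + [40.0000 40.0000; 40.0000 40.0000] = [42.0000 40.0000; 40.0000 40.5000]
BᵀPA = [25.0000 64.0000; 25.0000 64.0000]
K = S⁻¹·BᵀPA = [0.1238 0.3168; 0.4950 1.2673]
A−BK = [3.3812 -3.5842; -0.7376 0.8317]
AᵀP(A−BK) = [50.7797 -53.6040; -53.6040 58.6139]
P' = Q + AᵀP(A−BK) = [70.7797 -49.6040; -49.6040 59.6139]
tr(P') = 130.3936


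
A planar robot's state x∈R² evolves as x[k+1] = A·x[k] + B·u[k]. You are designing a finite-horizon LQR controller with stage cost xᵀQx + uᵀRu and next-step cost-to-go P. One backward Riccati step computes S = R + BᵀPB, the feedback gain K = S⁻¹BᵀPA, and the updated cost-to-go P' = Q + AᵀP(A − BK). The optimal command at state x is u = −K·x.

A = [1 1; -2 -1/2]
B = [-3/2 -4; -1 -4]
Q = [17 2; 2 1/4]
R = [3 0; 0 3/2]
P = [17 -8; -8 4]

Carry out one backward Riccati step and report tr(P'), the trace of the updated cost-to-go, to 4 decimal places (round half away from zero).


26.5731

BᵀP = [-17.5000 8.0000; -36.0000 16.0000]
S = R + BᵀPB = [3 0; 0 3/2] + [18.2500 38.0000; 38.0000 80.0000] = [21.2500 38.0000; 38.0000 81.5000]
BᵀPA = [-33.5000 -21.5000; -68.0000 -44.0000]
K = S⁻¹·BᵀPA = [-0.5080 -0.2788; -0.5975 -0.4099]
A−BK = [-2.1520 -1.0578; -4.8980 -2.4184]
AᵀP(A−BK) = [7.3521 3.7881; 3.7881 1.9709]
P' = Q + AᵀP(A−BK) = [24.3521 5.7881; 5.7881 2.2209]
tr(P') = 26.5731


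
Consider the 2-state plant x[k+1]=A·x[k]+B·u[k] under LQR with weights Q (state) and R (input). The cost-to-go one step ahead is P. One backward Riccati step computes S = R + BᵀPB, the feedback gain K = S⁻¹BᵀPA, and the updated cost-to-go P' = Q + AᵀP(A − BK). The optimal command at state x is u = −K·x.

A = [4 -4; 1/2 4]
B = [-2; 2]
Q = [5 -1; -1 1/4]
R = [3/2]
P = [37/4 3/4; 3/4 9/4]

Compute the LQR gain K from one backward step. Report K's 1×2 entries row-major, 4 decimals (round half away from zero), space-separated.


BᵀP = [-17.0000 3.0000]
S = R + BᵀPB = [3/2] + [40.0000] = [41.5000]
BᵀPA = [-66.5000 80.0000]
K = S⁻¹·BᵀPA = [-1.6024 1.9277]
A−BK = [0.7952 -0.1446; 3.7048 0.1446]
AᵀP(A−BK) = [45.0023 -4.8072; -4.8072 5.7831]
P' = Q + AᵀP(A−BK) = [50.0023 -5.8072; -5.8072 6.0331]
tr(P') = 56.0354

-1.6024 1.9277


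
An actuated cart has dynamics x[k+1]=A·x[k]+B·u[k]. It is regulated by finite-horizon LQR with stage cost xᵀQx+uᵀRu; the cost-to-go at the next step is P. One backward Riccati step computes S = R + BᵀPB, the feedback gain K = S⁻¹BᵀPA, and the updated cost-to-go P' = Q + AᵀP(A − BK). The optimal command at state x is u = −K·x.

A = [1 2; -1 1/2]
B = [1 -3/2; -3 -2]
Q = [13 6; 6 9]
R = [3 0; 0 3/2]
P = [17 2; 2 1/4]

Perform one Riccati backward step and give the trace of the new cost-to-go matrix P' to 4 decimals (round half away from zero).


24.3283

BᵀP = [11.0000 1.2500; -29.5000 -3.5000]
S = R + BᵀPB = [3 0; 0 3/2] + [7.2500 -19.0000; -19.0000 51.2500] = [10.2500 -19.0000; -19.0000 52.7500]
BᵀPA = [9.7500 22.6250; -26.0000 -60.7500]
K = S⁻¹·BᵀPA = [0.1130 0.2183; -0.4522 -1.0730]
A−BK = [0.2087 0.1722; -1.5652 -0.9913]
AᵀP(A−BK) = [0.3913 0.8478; 0.8478 1.9370]
P' = Q + AᵀP(A−BK) = [13.3913 6.8478; 6.8478 10.9370]
tr(P') = 24.3283


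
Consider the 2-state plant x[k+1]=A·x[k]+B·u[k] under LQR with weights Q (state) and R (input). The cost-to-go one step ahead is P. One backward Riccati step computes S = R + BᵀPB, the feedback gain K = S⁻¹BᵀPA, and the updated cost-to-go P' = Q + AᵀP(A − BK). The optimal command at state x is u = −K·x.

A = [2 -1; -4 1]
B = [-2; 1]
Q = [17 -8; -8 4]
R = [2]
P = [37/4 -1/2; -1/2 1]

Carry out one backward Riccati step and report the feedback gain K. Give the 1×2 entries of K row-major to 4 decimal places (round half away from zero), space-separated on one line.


BᵀP = [-19.0000 2.0000]
S = R + BᵀPB = [2] + [40.0000] = [42.0000]
BᵀPA = [-46.0000 21.0000]
K = S⁻¹·BᵀPA = [-1.0952 0.5000]
A−BK = [-0.1905 0.0000; -2.9048 0.5000]
AᵀP(A−BK) = [10.6190 -2.5000; -2.5000 0.7500]
P' = Q + AᵀP(A−BK) = [27.6190 -10.5000; -10.5000 4.7500]
tr(P') = 32.3690

-1.0952 0.5000


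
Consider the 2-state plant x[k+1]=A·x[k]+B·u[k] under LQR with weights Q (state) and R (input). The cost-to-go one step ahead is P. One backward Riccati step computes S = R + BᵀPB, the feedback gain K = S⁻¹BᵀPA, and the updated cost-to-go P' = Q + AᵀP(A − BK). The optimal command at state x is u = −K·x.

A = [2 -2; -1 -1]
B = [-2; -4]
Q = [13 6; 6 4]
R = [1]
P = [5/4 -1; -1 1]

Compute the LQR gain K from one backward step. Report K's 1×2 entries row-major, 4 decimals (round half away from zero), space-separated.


BᵀP = [1.5000 -2.0000]
S = R + BᵀPB = [1] + [5.0000] = [6.0000]
BᵀPA = [5.0000 -1.0000]
K = S⁻¹·BᵀPA = [0.8333 -0.1667]
A−BK = [3.6667 -2.3333; 2.3333 -1.6667]
AᵀP(A−BK) = [5.8333 -3.1667; -3.1667 1.8333]
P' = Q + AᵀP(A−BK) = [18.8333 2.8333; 2.8333 5.8333]
tr(P') = 24.6667

0.8333 -0.1667


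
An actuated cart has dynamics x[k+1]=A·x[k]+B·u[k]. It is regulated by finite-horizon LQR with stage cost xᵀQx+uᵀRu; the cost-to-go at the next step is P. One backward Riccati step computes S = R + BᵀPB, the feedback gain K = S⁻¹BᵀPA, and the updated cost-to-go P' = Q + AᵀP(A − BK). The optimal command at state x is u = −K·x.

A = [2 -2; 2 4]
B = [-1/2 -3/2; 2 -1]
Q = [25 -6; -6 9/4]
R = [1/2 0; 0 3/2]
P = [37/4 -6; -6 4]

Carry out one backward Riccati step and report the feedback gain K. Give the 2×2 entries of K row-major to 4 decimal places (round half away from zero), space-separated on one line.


BᵀP = [-16.6250 11.0000; -7.8750 5.0000]
S = R + BᵀPB = [1/2 0; 0 3/2] + [30.3125 13.9375; 13.9375 6.8125] = [30.8125 13.9375; 13.9375 8.3125]
BᵀPA = [-11.2500 77.2500; -5.7500 35.7500]
K = S⁻¹·BᵀPA = [-0.2162 2.3253; -0.3293 0.4020]
A−BK = [1.3980 -0.2343; 2.1030 -0.2485]
AᵀP(A−BK) = [0.6747 -0.5293; -0.5293 3.0020]
P' = Q + AᵀP(A−BK) = [25.6747 -6.5293; -6.5293 5.2520]
tr(P') = 30.9268

-0.2162 2.3253 -0.3293 0.4020


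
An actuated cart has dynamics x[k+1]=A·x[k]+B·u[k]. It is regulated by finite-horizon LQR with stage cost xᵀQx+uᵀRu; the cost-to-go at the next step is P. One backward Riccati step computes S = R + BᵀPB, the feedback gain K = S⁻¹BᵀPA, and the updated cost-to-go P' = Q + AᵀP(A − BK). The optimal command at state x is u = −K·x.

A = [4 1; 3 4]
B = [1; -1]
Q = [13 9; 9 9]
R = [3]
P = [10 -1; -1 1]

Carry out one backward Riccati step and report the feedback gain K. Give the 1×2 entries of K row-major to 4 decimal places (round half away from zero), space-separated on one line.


BᵀP = [11.0000 -2.0000]
S = R + BᵀPB = [3] + [13.0000] = [16.0000]
BᵀPA = [38.0000 3.0000]
K = S⁻¹·BᵀPA = [2.3750 0.1875]
A−BK = [1.6250 0.8125; 5.3750 4.1875]
AᵀP(A−BK) = [54.7500 25.8750; 25.8750 17.4375]
P' = Q + AᵀP(A−BK) = [67.7500 34.8750; 34.8750 26.4375]
tr(P') = 94.1875

2.3750 0.1875


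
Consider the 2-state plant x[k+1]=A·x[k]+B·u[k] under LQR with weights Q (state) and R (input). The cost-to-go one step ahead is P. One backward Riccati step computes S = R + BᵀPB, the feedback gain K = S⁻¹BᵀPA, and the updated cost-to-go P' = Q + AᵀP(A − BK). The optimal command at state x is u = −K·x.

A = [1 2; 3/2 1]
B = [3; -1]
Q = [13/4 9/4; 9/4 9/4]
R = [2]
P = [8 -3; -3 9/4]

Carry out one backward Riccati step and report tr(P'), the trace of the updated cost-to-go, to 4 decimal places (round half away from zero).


11.3342

BᵀP = [27.0000 -11.2500]
S = R + BᵀPB = [2] + [92.2500] = [94.2500]
BᵀPA = [10.1250 42.7500]
K = S⁻¹·BᵀPA = [0.1074 0.4536]
A−BK = [0.6777 0.6393; 1.6074 1.4536]
AᵀP(A−BK) = [2.9748 2.7825; 2.7825 2.8594]
P' = Q + AᵀP(A−BK) = [6.2248 5.0325; 5.0325 5.1094]
tr(P') = 11.3342


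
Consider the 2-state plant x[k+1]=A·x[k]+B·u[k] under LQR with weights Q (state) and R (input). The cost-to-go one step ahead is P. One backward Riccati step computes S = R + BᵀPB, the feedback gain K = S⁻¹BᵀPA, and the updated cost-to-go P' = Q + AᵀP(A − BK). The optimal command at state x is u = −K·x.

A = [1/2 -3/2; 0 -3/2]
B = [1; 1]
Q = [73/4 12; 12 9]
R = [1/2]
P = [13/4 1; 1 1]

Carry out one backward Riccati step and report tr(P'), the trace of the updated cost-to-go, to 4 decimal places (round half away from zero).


28.4352

BᵀP = [4.2500 2.0000]
S = R + BᵀPB = [1/2] + [6.2500] = [6.7500]
BᵀPA = [2.1250 -9.3750]
K = S⁻¹·BᵀPA = [0.3148 -1.3889]
A−BK = [0.1852 -0.1111; -0.3148 -0.1111]
AᵀP(A−BK) = [0.1435 -0.2361; -0.2361 1.0417]
P' = Q + AᵀP(A−BK) = [18.3935 11.7639; 11.7639 10.0417]
tr(P') = 28.4352


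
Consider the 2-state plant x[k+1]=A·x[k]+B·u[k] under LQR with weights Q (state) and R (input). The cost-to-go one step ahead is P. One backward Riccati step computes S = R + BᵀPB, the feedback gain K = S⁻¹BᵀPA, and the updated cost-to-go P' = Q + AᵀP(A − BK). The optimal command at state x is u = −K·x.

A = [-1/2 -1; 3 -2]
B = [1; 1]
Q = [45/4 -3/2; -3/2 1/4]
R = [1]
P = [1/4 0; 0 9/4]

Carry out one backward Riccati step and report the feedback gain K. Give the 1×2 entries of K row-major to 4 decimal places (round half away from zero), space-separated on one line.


BᵀP = [0.2500 2.2500]
S = R + BᵀPB = [1] + [2.5000] = [3.5000]
BᵀPA = [6.6250 -4.7500]
K = S⁻¹·BᵀPA = [1.8929 -1.3571]
A−BK = [-2.3929 0.3571; 1.1071 -0.6429]
AᵀP(A−BK) = [7.7723 -4.3839; -4.3839 2.8036]
P' = Q + AᵀP(A−BK) = [19.0223 -5.8839; -5.8839 3.0536]
tr(P') = 22.0759

1.8929 -1.3571


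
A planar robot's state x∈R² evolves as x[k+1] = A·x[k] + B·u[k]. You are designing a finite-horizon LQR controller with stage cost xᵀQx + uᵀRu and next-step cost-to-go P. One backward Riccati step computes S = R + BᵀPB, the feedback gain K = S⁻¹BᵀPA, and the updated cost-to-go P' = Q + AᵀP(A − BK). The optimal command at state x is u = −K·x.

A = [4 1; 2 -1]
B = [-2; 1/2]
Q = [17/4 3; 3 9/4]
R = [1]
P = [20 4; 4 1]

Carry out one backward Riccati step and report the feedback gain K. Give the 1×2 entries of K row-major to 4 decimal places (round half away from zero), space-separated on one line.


-2.2799 -0.4164

BᵀP = [-38.0000 -7.5000]
S = R + BᵀPB = [1] + [72.2500] = [73.2500]
BᵀPA = [-167.0000 -30.5000]
K = S⁻¹·BᵀPA = [-2.2799 -0.4164]
A−BK = [-0.5597 0.1672; 3.1399 -0.7918]
AᵀP(A−BK) = [7.2628 0.4642; 0.4642 0.3003]
P' = Q + AᵀP(A−BK) = [11.5128 3.4642; 3.4642 2.5503]
tr(P') = 14.0631


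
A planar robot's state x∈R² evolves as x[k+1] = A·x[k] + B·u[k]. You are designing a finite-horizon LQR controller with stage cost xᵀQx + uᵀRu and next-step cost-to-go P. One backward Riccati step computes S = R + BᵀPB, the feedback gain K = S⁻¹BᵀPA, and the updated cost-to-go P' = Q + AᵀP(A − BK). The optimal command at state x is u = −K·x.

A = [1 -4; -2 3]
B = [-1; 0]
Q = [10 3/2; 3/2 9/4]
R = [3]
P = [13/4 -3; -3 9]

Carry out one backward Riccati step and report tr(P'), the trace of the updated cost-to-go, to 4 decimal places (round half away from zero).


BᵀP = [-3.2500 3.0000]
S = R + BᵀPB = [3] + [3.2500] = [6.2500]
BᵀPA = [-9.2500 22.0000]
K = S⁻¹·BᵀPA = [-1.4800 3.5200]
A−BK = [-0.4800 -0.4800; -2.0000 3.0000]
AᵀP(A−BK) = [37.5600 -67.4400; -67.4400 127.5600]
P' = Q + AᵀP(A−BK) = [47.5600 -65.9400; -65.9400 129.8100]
tr(P') = 177.3700

177.3700


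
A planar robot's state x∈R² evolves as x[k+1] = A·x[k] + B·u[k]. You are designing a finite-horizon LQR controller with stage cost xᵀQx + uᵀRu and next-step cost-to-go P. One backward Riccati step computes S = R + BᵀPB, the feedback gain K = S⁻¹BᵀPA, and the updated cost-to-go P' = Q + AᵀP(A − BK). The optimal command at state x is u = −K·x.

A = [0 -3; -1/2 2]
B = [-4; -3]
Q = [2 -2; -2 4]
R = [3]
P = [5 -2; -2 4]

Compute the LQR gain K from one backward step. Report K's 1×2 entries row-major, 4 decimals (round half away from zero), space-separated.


BᵀP = [-14.0000 -4.0000]
S = R + BᵀPB = [3] + [68.0000] = [71.0000]
BᵀPA = [2.0000 34.0000]
K = S⁻¹·BᵀPA = [0.0282 0.4789]
A−BK = [0.1127 -1.0845; -0.4155 3.4366]
AᵀP(A−BK) = [0.9437 -7.9577; -7.9577 68.7183]
P' = Q + AᵀP(A−BK) = [2.9437 -9.9577; -9.9577 72.7183]
tr(P') = 75.6620

0.0282 0.4789


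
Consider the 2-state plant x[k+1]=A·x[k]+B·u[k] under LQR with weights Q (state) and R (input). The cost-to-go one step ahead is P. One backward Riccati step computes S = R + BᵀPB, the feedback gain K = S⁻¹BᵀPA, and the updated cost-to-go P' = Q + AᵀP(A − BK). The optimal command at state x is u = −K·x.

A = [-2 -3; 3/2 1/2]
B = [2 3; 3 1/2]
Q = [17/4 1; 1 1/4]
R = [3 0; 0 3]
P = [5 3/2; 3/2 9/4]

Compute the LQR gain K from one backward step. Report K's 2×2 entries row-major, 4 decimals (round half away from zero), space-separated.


BᵀP = [14.5000 9.7500; 15.7500 5.6250]
S = R + BᵀPB = [3 0; 0 3] + [58.2500 48.3750; 48.3750 50.0625] = [61.2500 48.3750; 48.3750 53.0625]
BᵀPA = [-14.3750 -38.6250; -23.0625 -44.4375]
K = S⁻¹·BᵀPA = [0.3878 0.1100; -0.7882 -0.9378]
A−BK = [-0.4111 -0.4068; 0.7307 0.6388]
AᵀP(A−BK) = [3.4599 3.3919; 3.3919 3.6404]
P' = Q + AᵀP(A−BK) = [7.7099 4.3919; 4.3919 3.8904]
tr(P') = 11.6004

0.3878 0.1100 -0.7882 -0.9378


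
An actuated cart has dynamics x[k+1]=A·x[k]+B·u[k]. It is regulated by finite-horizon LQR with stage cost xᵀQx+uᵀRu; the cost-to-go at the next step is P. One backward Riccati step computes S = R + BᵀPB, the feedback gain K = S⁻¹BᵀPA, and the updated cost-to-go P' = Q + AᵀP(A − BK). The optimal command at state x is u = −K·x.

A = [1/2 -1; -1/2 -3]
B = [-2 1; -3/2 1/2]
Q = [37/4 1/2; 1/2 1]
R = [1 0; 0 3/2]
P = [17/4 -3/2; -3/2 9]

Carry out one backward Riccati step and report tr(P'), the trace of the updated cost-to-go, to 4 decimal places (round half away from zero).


38.3207

BᵀP = [-6.2500 -10.5000; 3.5000 3.0000]
S = R + BᵀPB = [1 0; 0 3/2] + [28.2500 -11.5000; -11.5000 5.0000] = [29.2500 -11.5000; -11.5000 6.5000]
BᵀPA = [2.1250 37.7500; 0.2500 -12.5000]
K = S⁻¹·BᵀPA = [0.2883 1.7559; 0.5486 1.1836]
A−BK = [0.5281 1.3283; -0.3418 -0.9579]
AᵀP(A−BK) = [3.3126 8.8477; 8.8477 24.7581]
P' = Q + AᵀP(A−BK) = [12.5626 9.3477; 9.3477 25.7581]
tr(P') = 38.3207


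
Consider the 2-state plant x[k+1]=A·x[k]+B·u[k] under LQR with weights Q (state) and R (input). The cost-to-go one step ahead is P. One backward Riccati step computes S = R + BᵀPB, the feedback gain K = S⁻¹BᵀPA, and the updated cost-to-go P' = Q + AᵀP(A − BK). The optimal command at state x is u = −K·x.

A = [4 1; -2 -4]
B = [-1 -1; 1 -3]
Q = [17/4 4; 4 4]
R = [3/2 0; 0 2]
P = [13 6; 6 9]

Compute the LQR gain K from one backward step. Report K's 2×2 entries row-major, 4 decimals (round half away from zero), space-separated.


-3.0410 -1.5231 -0.4855 0.7421

BᵀP = [-7.0000 3.0000; -31.0000 -33.0000]
S = R + BᵀPB = [3/2 0; 0 2] + [10.0000 -2.0000; -2.0000 130.0000] = [11.5000 -2.0000; -2.0000 132.0000]
BᵀPA = [-34.0000 -19.0000; -58.0000 101.0000]
K = S⁻¹·BᵀPA = [-3.0410 -1.5231; -0.4855 0.7421]
A−BK = [0.4736 0.2190; -0.4155 -0.2507]
AᵀP(A−BK) = [16.4505 7.2543; 7.2543 5.1113]
P' = Q + AᵀP(A−BK) = [20.7005 11.2543; 11.2543 9.1113]
tr(P') = 29.8118


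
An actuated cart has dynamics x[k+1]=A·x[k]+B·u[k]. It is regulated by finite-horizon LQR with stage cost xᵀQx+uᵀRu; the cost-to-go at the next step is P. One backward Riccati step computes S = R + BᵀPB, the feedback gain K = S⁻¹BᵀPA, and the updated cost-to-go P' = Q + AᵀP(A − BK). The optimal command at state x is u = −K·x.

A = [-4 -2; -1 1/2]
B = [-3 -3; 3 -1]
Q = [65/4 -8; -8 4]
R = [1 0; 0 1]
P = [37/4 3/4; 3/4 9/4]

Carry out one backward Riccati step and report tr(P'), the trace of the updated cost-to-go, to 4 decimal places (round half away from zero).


22.0023

BᵀP = [-25.5000 4.5000; -28.5000 -4.5000]
S = R + BᵀPB = [1 0; 0 1] + [90.0000 72.0000; 72.0000 90.0000] = [91.0000 72.0000; 72.0000 91.0000]
BᵀPA = [97.5000 53.2500; 118.5000 54.7500]
K = S⁻¹·BᵀPA = [0.1099 0.2918; 1.2152 0.3708]
A−BK = [-0.0245 -0.0123; -0.1146 -0.0047]
AᵀP(A−BK) = [1.5282 0.4878; 0.4878 0.2241]
P' = Q + AᵀP(A−BK) = [17.7782 -7.5122; -7.5122 4.2241]
tr(P') = 22.0023


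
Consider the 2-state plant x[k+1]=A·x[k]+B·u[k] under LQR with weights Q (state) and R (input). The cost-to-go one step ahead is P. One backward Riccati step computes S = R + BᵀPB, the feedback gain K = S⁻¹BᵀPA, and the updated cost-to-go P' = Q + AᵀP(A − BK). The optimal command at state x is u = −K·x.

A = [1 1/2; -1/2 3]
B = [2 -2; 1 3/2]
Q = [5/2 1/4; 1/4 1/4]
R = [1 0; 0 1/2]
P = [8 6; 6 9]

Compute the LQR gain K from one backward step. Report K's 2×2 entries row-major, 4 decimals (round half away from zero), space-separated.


0.1009 1.3189 -0.3874 1.0440

BᵀP = [22.0000 21.0000; -7.0000 1.5000]
S = R + BᵀPB = [1 0; 0 1/2] + [65.0000 -12.5000; -12.5000 16.2500] = [66.0000 -12.5000; -12.5000 16.7500]
BᵀPA = [11.5000 74.0000; -7.7500 1.0000]
K = S⁻¹·BᵀPA = [0.1009 1.3189; -0.3874 1.0440]
A−BK = [0.0234 -0.0499; -0.0198 0.1151]
AᵀP(A−BK) = [0.0876 -0.0769; -0.0769 2.3548]
P' = Q + AᵀP(A−BK) = [2.5876 0.1731; 0.1731 2.6048]
tr(P') = 5.1923


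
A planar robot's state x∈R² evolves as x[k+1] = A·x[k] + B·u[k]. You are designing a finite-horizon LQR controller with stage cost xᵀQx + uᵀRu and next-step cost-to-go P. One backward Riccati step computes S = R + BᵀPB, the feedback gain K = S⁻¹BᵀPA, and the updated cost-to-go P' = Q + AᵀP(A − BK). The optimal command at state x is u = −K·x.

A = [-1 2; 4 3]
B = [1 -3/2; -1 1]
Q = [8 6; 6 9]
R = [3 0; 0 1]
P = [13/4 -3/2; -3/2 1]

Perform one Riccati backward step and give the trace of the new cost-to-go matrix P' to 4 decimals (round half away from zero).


23.9783

BᵀP = [4.7500 -2.5000; -6.3750 3.2500]
S = R + BᵀPB = [3 0; 0 1] + [7.2500 -9.6250; -9.6250 12.8125] = [10.2500 -9.6250; -9.6250 13.8125]
BᵀPA = [-14.7500 2.0000; 19.3750 -3.0000]
K = S⁻¹·BᵀPA = [-0.3525 -0.0255; 1.1571 -0.2350]
A−BK = [1.0881 1.6731; 2.4904 3.2095]
AᵀP(A−BK) = [3.6322 2.1762; 2.1762 3.3461]
P' = Q + AᵀP(A−BK) = [11.6322 8.1762; 8.1762 12.3461]
tr(P') = 23.9783


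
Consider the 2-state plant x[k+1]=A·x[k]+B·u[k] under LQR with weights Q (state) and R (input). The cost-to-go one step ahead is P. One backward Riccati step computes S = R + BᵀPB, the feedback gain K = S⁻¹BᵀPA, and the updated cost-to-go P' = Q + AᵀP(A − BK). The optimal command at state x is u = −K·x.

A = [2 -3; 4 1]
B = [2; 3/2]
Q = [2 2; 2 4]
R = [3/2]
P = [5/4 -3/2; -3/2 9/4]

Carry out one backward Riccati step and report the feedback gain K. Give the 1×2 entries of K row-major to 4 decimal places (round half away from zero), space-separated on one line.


BᵀP = [0.2500 0.3750]
S = R + BᵀPB = [3/2] + [1.0625] = [2.5625]
BᵀPA = [2.0000 -0.3750]
K = S⁻¹·BᵀPA = [0.7805 -0.1463]
A−BK = [0.4390 -2.7073; 2.8293 1.2195]
AᵀP(A−BK) = [15.4390 16.7927; 16.7927 22.4451]
P' = Q + AᵀP(A−BK) = [17.4390 18.7927; 18.7927 26.4451]
tr(P') = 43.8841

0.7805 -0.1463


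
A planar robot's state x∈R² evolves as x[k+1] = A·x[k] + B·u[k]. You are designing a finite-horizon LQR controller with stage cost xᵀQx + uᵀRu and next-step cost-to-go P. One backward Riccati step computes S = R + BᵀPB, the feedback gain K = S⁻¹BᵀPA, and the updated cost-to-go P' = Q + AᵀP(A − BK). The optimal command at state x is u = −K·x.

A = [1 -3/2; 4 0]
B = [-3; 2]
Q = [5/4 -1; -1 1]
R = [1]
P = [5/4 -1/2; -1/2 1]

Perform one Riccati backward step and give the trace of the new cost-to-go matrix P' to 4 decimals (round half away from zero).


BᵀP = [-4.7500 3.5000]
S = R + BᵀPB = [1] + [21.2500] = [22.2500]
BᵀPA = [9.2500 7.1250]
K = S⁻¹·BᵀPA = [0.4157 0.3202]
A−BK = [2.2472 -0.5393; 3.1685 -0.6404]
AᵀP(A−BK) = [9.4045 -1.8371; -1.8371 0.5309]
P' = Q + AᵀP(A−BK) = [10.6545 -2.8371; -2.8371 1.5309]
tr(P') = 12.1854

12.1854


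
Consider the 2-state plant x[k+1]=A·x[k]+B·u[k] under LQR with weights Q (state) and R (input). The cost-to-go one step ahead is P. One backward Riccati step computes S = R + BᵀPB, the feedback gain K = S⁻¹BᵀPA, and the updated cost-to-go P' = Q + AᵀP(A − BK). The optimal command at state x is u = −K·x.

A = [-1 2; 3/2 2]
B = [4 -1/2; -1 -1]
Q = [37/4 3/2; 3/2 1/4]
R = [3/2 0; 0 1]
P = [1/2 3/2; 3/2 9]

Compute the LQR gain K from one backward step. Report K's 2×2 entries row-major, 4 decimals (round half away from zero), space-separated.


-0.3341 0.0754 -1.0285 -1.9963

BᵀP = [0.5000 -3.0000; -1.7500 -9.7500]
S = R + BᵀPB = [3/2 0; 0 1] + [5.0000 2.7500; 2.7500 10.6250] = [6.5000 2.7500; 2.7500 11.6250]
BᵀPA = [-5.0000 -5.0000; -12.8750 -23.0000]
K = S⁻¹·BᵀPA = [-0.3341 0.0754; -1.0285 -1.9963]
A−BK = [-0.1778 0.7004; 0.1374 0.0790]
AᵀP(A−BK) = [1.3377 2.1742; 2.1742 4.4614]
P' = Q + AᵀP(A−BK) = [10.5877 3.6742; 3.6742 4.7114]
tr(P') = 15.2991


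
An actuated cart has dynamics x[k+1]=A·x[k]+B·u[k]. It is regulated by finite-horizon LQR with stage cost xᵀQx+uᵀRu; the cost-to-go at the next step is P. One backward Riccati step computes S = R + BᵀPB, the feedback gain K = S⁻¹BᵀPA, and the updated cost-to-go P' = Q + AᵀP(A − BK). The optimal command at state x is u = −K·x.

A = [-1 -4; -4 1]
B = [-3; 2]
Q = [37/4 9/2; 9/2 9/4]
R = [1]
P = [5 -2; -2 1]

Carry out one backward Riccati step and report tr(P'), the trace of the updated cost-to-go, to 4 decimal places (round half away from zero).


BᵀP = [-19.0000 8.0000]
S = R + BᵀPB = [1] + [73.0000] = [74.0000]
BᵀPA = [-13.0000 84.0000]
K = S⁻¹·BᵀPA = [-0.1757 1.1351]
A−BK = [-1.5270 -0.5946; -3.6486 -1.2703]
AᵀP(A−BK) = [2.7162 0.7568; 0.7568 1.6486]
P' = Q + AᵀP(A−BK) = [11.9662 5.2568; 5.2568 3.8986]
tr(P') = 15.8649

15.8649


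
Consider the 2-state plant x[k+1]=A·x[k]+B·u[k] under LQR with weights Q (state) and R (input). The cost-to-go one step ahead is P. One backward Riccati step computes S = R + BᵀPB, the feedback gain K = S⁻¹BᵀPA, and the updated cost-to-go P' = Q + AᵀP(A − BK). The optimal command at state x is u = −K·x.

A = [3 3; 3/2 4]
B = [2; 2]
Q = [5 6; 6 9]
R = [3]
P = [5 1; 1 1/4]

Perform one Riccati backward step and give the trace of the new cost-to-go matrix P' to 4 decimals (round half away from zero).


26.0605

BᵀP = [12.0000 2.5000]
S = R + BᵀPB = [3] + [29.0000] = [32.0000]
BᵀPA = [39.7500 46.0000]
K = S⁻¹·BᵀPA = [1.2422 1.4375]
A−BK = [0.5156 0.1250; -0.9844 1.1250]
AᵀP(A−BK) = [5.1855 5.8594; 5.8594 6.8750]
P' = Q + AᵀP(A−BK) = [10.1855 11.8594; 11.8594 15.8750]
tr(P') = 26.0605


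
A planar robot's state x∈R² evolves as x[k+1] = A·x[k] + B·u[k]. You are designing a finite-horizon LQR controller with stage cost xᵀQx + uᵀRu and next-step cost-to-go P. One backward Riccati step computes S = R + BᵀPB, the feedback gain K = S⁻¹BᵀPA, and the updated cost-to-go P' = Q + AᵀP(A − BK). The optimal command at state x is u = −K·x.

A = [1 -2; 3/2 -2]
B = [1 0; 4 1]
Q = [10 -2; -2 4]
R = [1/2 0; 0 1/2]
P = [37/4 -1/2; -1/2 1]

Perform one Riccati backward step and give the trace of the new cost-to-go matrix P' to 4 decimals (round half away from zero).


25.0123

BᵀP = [7.2500 3.5000; -0.5000 1.0000]
S = R + BᵀPB = [1/2 0; 0 1/2] + [21.2500 3.5000; 3.5000 1.0000] = [21.7500 3.5000; 3.5000 1.5000]
BᵀPA = [12.5000 -21.5000; 1.0000 -1.0000]
K = S⁻¹·BᵀPA = [0.7485 -1.4110; -1.0798 2.6258]
A−BK = [0.2515 -0.5890; -0.4141 1.0184]
AᵀP(A−BK) = [1.7239 -3.9877; -3.9877 9.2883]
P' = Q + AᵀP(A−BK) = [11.7239 -5.9877; -5.9877 13.2883]
tr(P') = 25.0123


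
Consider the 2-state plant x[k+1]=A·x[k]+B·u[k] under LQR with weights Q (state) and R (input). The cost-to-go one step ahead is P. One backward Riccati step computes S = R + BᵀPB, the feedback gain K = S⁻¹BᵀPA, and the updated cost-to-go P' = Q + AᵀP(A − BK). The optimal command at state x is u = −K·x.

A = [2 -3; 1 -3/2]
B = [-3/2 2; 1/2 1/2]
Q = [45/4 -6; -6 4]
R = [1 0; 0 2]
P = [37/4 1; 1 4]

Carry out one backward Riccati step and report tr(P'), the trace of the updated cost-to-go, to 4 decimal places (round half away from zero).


BᵀP = [-13.3750 0.5000; 19.0000 4.0000]
S = R + BᵀPB = [1 0; 0 2] + [20.3125 -26.5000; -26.5000 40.0000] = [21.3125 -26.5000; -26.5000 42.0000]
BᵀPA = [-26.2500 39.3750; 42.0000 -63.0000]
K = S⁻¹·BᵀPA = [0.0544 -0.0817; 1.0343 -1.5515]
A−BK = [0.0130 -0.0194; 0.4556 -0.6834]
AᵀP(A−BK) = [2.9864 -4.4796; -4.4796 6.7194]
P' = Q + AᵀP(A−BK) = [14.2364 -10.4796; -10.4796 10.7194]
tr(P') = 24.9558

24.9558


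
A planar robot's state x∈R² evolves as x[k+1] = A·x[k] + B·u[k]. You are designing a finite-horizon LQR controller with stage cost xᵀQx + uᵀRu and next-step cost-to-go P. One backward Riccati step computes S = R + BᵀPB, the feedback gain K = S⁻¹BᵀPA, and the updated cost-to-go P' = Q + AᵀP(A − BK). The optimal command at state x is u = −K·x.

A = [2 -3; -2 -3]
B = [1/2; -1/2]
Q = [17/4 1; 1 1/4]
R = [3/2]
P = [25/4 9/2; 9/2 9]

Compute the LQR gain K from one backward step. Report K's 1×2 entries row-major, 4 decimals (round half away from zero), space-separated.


2.0408 1.3469

BᵀP = [0.8750 -2.2500]
S = R + BᵀPB = [3/2] + [1.5625] = [3.0625]
BᵀPA = [6.2500 4.1250]
K = S⁻¹·BᵀPA = [2.0408 1.3469]
A−BK = [0.9796 -3.6735; -0.9796 -2.3265]
AᵀP(A−BK) = [12.2449 8.0816; 8.0816 212.6939]
P' = Q + AᵀP(A−BK) = [16.4949 9.0816; 9.0816 212.9439]
tr(P') = 229.4388


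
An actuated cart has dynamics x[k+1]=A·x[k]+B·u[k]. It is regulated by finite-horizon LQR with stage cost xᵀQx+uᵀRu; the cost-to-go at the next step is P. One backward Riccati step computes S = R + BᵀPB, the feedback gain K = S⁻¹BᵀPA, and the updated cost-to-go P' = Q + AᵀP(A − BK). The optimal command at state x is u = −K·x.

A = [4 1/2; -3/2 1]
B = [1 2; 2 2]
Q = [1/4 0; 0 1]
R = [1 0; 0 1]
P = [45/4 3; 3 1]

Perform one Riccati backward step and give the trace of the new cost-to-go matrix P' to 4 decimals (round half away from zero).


BᵀP = [17.2500 5.0000; 28.5000 8.0000]
S = R + BᵀPB = [1 0; 0 1] + [27.2500 44.5000; 44.5000 73.0000] = [28.2500 44.5000; 44.5000 74.0000]
BᵀPA = [61.5000 13.6250; 102.0000 22.2500]
K = S⁻¹·BᵀPA = [0.1088 0.1644; 1.3129 0.2018]
A−BK = [1.2653 -0.0680; -4.3435 0.2676]
AᵀP(A−BK) = [5.6378 0.0544; 0.0544 0.0822]
P' = Q + AᵀP(A−BK) = [5.8878 0.0544; 0.0544 1.0822]
tr(P') = 6.9700

6.9700


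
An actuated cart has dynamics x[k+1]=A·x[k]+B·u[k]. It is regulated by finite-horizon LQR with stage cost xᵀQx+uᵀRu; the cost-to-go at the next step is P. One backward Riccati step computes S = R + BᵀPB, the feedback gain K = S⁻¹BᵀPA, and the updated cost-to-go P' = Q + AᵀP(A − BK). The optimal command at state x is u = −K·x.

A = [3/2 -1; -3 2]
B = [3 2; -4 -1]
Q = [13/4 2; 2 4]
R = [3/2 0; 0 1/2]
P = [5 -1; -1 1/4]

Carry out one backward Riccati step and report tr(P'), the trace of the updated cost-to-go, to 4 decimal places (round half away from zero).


BᵀP = [19.0000 -4.0000; 11.0000 -2.2500]
S = R + BᵀPB = [3/2 0; 0 1/2] + [73.0000 42.0000; 42.0000 24.2500] = [74.5000 42.0000; 42.0000 24.7500]
BᵀPA = [40.5000 -27.0000; 23.2500 -15.5000]
K = S⁻¹·BᵀPA = [0.3239 -0.2160; 0.3897 -0.2598]
A−BK = [-0.2512 0.1674; -1.3146 0.8764]
AᵀP(A−BK) = [0.3204 -0.2136; -0.2136 0.1424]
P' = Q + AᵀP(A−BK) = [3.5704 1.7864; 1.7864 4.1424]
tr(P') = 7.7128

7.7128


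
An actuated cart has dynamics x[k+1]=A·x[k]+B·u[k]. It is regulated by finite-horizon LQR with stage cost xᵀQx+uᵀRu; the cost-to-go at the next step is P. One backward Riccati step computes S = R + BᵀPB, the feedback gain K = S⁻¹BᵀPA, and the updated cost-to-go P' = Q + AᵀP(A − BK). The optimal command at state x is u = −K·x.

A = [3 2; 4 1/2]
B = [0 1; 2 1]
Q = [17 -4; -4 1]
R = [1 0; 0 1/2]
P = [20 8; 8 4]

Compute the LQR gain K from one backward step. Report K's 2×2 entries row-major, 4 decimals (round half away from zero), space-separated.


BᵀP = [16.0000 8.0000; 28.0000 12.0000]
S = R + BᵀPB = [1 0; 0 1/2] + [16.0000 24.0000; 24.0000 40.0000] = [17.0000 24.0000; 24.0000 40.5000]
BᵀPA = [80.0000 36.0000; 132.0000 62.0000]
K = S⁻¹·BᵀPA = [0.6400 -0.2667; 2.8800 1.6889]
A−BK = [0.1200 0.3111; -0.1600 -0.6556]
AᵀP(A−BK) = [4.6400 2.4000; 2.4000 1.8889]
P' = Q + AᵀP(A−BK) = [21.6400 -1.6000; -1.6000 2.8889]
tr(P') = 24.5289

0.6400 -0.2667 2.8800 1.6889


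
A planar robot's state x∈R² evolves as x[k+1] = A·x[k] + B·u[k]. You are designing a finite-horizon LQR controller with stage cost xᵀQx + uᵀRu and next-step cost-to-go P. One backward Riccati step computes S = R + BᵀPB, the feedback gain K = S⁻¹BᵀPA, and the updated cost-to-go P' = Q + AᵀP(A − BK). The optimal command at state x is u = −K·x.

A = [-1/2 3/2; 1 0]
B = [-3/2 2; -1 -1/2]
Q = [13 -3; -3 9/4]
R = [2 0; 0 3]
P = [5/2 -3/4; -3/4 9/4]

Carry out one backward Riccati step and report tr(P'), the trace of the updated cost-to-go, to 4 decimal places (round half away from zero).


BᵀP = [-3.0000 -1.1250; 5.3750 -2.6250]
S = R + BᵀPB = [2 0; 0 3] + [5.6250 -5.4375; -5.4375 12.0625] = [7.6250 -5.4375; -5.4375 15.0625]
BᵀPA = [0.3750 -4.5000; -5.3125 8.0625]
K = S⁻¹·BᵀPA = [-0.2725 -0.2807; -0.4511 0.4339]
A−BK = [-0.0066 0.2111; 0.5020 -0.0638]
AᵀP(A−BK) = [1.3309 -0.5895; -0.5895 0.8632]
P' = Q + AᵀP(A−BK) = [14.3309 -3.5895; -3.5895 3.1132]
tr(P') = 17.4441

17.4441


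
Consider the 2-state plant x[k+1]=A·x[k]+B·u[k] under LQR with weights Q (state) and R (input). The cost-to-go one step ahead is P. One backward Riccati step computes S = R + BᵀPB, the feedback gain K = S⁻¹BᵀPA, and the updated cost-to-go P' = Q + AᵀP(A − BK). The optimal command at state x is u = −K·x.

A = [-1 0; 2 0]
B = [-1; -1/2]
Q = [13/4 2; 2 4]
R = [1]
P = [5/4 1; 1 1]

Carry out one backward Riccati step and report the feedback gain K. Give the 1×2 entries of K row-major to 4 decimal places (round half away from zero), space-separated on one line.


-0.3571 0.0000

BᵀP = [-1.7500 -1.5000]
S = R + BᵀPB = [1] + [2.5000] = [3.5000]
BᵀPA = [-1.2500 0.0000]
K = S⁻¹·BᵀPA = [-0.3571 0.0000]
A−BK = [-1.3571 0.0000; 1.8214 0.0000]
AᵀP(A−BK) = [0.8036 0.0000; 0.0000 0.0000]
P' = Q + AᵀP(A−BK) = [4.0536 2.0000; 2.0000 4.0000]
tr(P') = 8.0536


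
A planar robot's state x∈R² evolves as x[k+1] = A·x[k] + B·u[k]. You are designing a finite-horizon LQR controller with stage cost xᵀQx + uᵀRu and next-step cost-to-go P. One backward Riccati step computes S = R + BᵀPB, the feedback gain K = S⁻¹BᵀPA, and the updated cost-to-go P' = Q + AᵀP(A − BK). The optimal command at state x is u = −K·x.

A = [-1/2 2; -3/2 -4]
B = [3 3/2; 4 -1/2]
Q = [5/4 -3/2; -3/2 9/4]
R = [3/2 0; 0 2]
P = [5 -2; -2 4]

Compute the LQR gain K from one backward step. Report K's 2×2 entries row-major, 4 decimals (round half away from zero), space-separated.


BᵀP = [7.0000 10.0000; 8.5000 -5.0000]
S = R + BᵀPB = [3/2 0; 0 2] + [61.0000 5.5000; 5.5000 15.2500] = [62.5000 5.5000; 5.5000 17.2500]
BᵀPA = [-18.5000 -26.0000; 3.2500 37.0000]
K = S⁻¹·BᵀPA = [-0.3216 -0.6222; 0.2909 2.3433]
A−BK = [0.0284 0.3517; -0.0681 -0.3395]
AᵀP(A−BK) = [0.3548 1.8733; 1.8733 13.1199]
P' = Q + AᵀP(A−BK) = [1.6048 0.3733; 0.3733 15.3699]
tr(P') = 16.9747

-0.3216 -0.6222 0.2909 2.3433


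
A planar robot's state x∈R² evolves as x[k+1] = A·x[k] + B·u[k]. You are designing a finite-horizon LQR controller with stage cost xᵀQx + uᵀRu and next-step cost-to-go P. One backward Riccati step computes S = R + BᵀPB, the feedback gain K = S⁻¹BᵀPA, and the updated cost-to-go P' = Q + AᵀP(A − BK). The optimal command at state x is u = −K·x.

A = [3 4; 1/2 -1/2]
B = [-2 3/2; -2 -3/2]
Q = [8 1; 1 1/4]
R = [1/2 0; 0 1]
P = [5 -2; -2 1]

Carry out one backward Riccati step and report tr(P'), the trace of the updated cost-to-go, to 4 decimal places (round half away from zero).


11.7892

BᵀP = [-6.0000 2.0000; 10.5000 -4.5000]
S = R + BᵀPB = [1/2 0; 0 1] + [8.0000 -12.0000; -12.0000 22.5000] = [8.5000 -12.0000; -12.0000 23.5000]
BᵀPA = [-17.0000 -25.0000; 29.2500 44.2500]
K = S⁻¹·BᵀPA = [-0.8700 -1.0135; 0.8004 1.3655]
A−BK = [0.0594 -0.0751; -0.0392 -0.4787]
AᵀP(A−BK) = [1.0476 1.5813; 1.5813 2.4916]
P' = Q + AᵀP(A−BK) = [9.0476 2.5813; 2.5813 2.7416]
tr(P') = 11.7892


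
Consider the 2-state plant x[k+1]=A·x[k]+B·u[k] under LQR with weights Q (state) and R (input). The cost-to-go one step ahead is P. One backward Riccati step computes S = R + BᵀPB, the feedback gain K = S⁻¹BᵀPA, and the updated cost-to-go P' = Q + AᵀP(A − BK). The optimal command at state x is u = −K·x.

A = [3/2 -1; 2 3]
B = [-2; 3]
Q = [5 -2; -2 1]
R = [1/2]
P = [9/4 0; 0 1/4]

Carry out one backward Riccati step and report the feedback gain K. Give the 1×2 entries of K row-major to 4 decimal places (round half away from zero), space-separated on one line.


BᵀP = [-4.5000 0.7500]
S = R + BᵀPB = [1/2] + [11.2500] = [11.7500]
BᵀPA = [-5.2500 6.7500]
K = S⁻¹·BᵀPA = [-0.4468 0.5745]
A−BK = [0.6064 0.1489; 3.3404 1.2766]
AᵀP(A−BK) = [3.7168 1.1410; 1.1410 0.6223]
P' = Q + AᵀP(A−BK) = [8.7168 -0.8590; -0.8590 1.6223]
tr(P') = 10.3391

-0.4468 0.5745


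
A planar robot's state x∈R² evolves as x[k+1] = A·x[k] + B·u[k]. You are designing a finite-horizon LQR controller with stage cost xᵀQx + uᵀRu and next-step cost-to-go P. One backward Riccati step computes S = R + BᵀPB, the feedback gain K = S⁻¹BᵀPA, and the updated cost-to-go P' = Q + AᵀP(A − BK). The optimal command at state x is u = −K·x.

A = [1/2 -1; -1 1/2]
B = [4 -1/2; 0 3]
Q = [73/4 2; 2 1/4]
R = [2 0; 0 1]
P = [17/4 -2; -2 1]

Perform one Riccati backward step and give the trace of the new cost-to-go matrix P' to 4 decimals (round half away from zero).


18.7201

BᵀP = [17.0000 -8.0000; -8.1250 4.0000]
S = R + BᵀPB = [2 0; 0 1] + [68.0000 -32.5000; -32.5000 16.0625] = [70.0000 -32.5000; -32.5000 17.0625]
BᵀPA = [16.5000 -21.0000; -8.0625 10.1250]
K = S⁻¹·BᵀPA = [0.1412 -0.2118; -0.2036 0.1900]
A−BK = [-0.1665 -0.0579; -0.3891 -0.0701]
AᵀP(A−BK) = [0.0914 -0.0986; -0.0986 0.1287]
P' = Q + AᵀP(A−BK) = [18.3414 1.9014; 1.9014 0.3787]
tr(P') = 18.7201


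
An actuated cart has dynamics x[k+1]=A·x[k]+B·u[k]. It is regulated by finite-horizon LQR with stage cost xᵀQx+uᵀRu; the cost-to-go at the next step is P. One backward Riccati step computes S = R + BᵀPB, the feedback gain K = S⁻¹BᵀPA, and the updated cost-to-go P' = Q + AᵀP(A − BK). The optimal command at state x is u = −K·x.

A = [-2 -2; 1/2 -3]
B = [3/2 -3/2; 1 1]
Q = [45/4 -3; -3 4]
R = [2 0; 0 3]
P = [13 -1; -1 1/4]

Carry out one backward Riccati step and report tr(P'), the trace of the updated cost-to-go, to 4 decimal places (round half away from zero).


20.3350

BᵀP = [18.5000 -1.2500; -20.5000 1.7500]
S = R + BᵀPB = [2 0; 0 3] + [26.5000 -29.0000; -29.0000 32.5000] = [28.5000 -29.0000; -29.0000 35.5000]
BᵀPA = [-37.6250 -33.2500; 41.8750 35.7500]
K = S⁻¹·BᵀPA = [-0.7105 -0.8411; 0.5992 0.3199]
A−BK = [-0.0355 -0.2584; 0.6113 -2.4788]
AᵀP(A−BK) = [2.2398 1.5807; 1.5807 2.8452]
P' = Q + AᵀP(A−BK) = [13.4898 -1.4193; -1.4193 6.8452]
tr(P') = 20.3350


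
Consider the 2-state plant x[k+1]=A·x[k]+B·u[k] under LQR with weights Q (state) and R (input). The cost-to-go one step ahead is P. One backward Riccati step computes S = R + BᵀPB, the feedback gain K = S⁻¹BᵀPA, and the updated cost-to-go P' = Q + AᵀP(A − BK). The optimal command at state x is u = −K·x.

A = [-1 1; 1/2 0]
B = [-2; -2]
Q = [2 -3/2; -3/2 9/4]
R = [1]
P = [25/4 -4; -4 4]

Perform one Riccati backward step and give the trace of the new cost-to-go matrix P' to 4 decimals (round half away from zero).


BᵀP = [-4.5000 0.0000]
S = R + BᵀPB = [1] + [9.0000] = [10.0000]
BᵀPA = [4.5000 -4.5000]
K = S⁻¹·BᵀPA = [0.4500 -0.4500]
A−BK = [-0.1000 0.1000; 1.4000 -0.9000]
AᵀP(A−BK) = [9.2250 -6.2250; -6.2250 4.2250]
P' = Q + AᵀP(A−BK) = [11.2250 -7.7250; -7.7250 6.4750]
tr(P') = 17.7000

17.7000


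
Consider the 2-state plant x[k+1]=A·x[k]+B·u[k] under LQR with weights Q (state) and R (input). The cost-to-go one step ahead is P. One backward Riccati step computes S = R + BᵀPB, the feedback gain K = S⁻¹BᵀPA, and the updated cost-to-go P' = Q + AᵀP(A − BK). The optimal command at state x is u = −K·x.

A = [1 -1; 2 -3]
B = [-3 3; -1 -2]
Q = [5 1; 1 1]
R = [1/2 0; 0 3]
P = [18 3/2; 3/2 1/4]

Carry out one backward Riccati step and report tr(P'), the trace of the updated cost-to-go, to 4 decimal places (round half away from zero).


7.1562

BᵀP = [-55.5000 -4.7500; 51.0000 4.0000]
S = R + BᵀPB = [1/2 0; 0 3] + [171.2500 -157.0000; -157.0000 145.0000] = [171.7500 -157.0000; -157.0000 148.0000]
BᵀPA = [-65.0000 69.7500; 59.0000 -63.0000]
K = S⁻¹·BᵀPA = [-0.4636 0.5610; -0.0932 0.1695]
A−BK = [-0.1114 0.1747; 1.3500 -2.1000]
AᵀP(A−BK) = [0.3614 -0.5318; -0.5318 0.7948]
P' = Q + AᵀP(A−BK) = [5.3614 0.4682; 0.4682 1.7948]
tr(P') = 7.1562


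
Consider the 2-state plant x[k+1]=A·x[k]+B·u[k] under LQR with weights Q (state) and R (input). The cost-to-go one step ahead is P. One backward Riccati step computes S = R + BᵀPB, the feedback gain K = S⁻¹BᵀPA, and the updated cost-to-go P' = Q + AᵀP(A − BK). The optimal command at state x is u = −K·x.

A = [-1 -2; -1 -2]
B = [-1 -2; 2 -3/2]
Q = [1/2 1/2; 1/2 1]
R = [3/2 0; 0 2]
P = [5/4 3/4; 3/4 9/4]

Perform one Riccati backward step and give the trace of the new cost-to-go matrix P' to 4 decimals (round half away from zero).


BᵀP = [0.2500 3.7500; -3.6250 -4.8750]
S = R + BᵀPB = [3/2 0; 0 2] + [7.2500 -6.1250; -6.1250 14.5625] = [8.7500 -6.1250; -6.1250 16.5625]
BᵀPA = [-4.0000 -8.0000; 8.5000 17.0000]
K = S⁻¹·BᵀPA = [-0.1321 -0.2642; 0.4644 0.9287]
A−BK = [-0.2034 -0.4068; -0.0393 -0.0786]
AᵀP(A−BK) = [0.5246 1.0492; 1.0492 2.0983]
P' = Q + AᵀP(A−BK) = [1.0246 1.5492; 1.5492 3.0983]
tr(P') = 4.1229

4.1229


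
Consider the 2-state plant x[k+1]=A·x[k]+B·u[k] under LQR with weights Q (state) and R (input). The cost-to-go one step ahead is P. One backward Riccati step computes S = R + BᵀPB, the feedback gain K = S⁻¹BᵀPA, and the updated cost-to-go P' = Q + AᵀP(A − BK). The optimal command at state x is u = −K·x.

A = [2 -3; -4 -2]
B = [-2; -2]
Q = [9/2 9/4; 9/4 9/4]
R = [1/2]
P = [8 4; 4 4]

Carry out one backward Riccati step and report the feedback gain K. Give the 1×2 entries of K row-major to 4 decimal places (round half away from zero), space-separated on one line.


0.1988 1.2919

BᵀP = [-24.0000 -16.0000]
S = R + BᵀPB = [1/2] + [80.0000] = [80.5000]
BᵀPA = [16.0000 104.0000]
K = S⁻¹·BᵀPA = [0.1988 1.2919]
A−BK = [2.3975 -0.4161; -3.6025 0.5839]
AᵀP(A−BK) = [28.8199 -4.6708; -4.6708 1.6398]
P' = Q + AᵀP(A−BK) = [33.3199 -2.4208; -2.4208 3.8898]
tr(P') = 37.2096


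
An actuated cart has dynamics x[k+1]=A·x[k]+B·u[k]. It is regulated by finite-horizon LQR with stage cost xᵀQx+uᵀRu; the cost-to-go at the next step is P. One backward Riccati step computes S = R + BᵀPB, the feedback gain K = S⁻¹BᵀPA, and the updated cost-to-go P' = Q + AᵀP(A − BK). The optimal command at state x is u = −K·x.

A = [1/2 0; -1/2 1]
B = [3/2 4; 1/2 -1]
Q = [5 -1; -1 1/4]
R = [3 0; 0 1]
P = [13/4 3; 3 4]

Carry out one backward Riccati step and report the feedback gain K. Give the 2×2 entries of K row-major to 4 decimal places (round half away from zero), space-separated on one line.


-0.1310 0.3887 0.1057 0.0187

BᵀP = [6.3750 6.5000; 10.0000 8.0000]
S = R + BᵀPB = [3 0; 0 1] + [12.8125 19.0000; 19.0000 32.0000] = [15.8125 19.0000; 19.0000 33.0000]
BᵀPA = [-0.0625 6.5000; 1.0000 8.0000]
K = S⁻¹·BᵀPA = [-0.1310 0.3887; 0.1057 0.0187]
A−BK = [0.2736 -0.6576; -0.3288 0.8243]
AᵀP(A−BK) = [0.1986 -0.4944; -0.4944 1.3245]
P' = Q + AᵀP(A−BK) = [5.1986 -1.4944; -1.4944 1.5745]
tr(P') = 6.7731
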